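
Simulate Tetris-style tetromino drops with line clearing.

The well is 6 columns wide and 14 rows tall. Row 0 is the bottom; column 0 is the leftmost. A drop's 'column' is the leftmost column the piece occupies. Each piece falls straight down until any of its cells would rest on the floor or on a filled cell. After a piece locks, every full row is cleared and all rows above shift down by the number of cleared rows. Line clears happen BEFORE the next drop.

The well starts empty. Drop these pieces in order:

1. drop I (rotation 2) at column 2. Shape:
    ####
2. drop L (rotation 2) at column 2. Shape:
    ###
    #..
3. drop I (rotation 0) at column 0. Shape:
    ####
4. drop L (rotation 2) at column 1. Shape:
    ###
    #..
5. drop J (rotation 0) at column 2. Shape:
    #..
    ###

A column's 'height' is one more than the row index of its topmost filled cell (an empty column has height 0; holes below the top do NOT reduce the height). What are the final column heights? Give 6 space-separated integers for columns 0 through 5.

Drop 1: I rot2 at col 2 lands with bottom-row=0; cleared 0 line(s) (total 0); column heights now [0 0 1 1 1 1], max=1
Drop 2: L rot2 at col 2 lands with bottom-row=1; cleared 0 line(s) (total 0); column heights now [0 0 3 3 3 1], max=3
Drop 3: I rot0 at col 0 lands with bottom-row=3; cleared 0 line(s) (total 0); column heights now [4 4 4 4 3 1], max=4
Drop 4: L rot2 at col 1 lands with bottom-row=4; cleared 0 line(s) (total 0); column heights now [4 6 6 6 3 1], max=6
Drop 5: J rot0 at col 2 lands with bottom-row=6; cleared 0 line(s) (total 0); column heights now [4 6 8 7 7 1], max=8

Answer: 4 6 8 7 7 1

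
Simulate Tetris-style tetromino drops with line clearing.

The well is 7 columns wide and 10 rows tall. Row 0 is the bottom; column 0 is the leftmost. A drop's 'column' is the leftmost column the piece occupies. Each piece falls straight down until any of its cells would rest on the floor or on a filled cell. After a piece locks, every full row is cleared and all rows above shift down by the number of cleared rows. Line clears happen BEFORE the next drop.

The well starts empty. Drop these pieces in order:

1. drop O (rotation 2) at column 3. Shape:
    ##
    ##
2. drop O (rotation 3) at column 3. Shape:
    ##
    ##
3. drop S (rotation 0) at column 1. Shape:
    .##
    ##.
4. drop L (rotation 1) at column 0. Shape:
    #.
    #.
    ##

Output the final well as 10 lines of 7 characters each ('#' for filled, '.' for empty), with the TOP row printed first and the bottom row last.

Answer: .......
.......
.......
#......
#......
####...
.####..
...##..
...##..
...##..

Derivation:
Drop 1: O rot2 at col 3 lands with bottom-row=0; cleared 0 line(s) (total 0); column heights now [0 0 0 2 2 0 0], max=2
Drop 2: O rot3 at col 3 lands with bottom-row=2; cleared 0 line(s) (total 0); column heights now [0 0 0 4 4 0 0], max=4
Drop 3: S rot0 at col 1 lands with bottom-row=3; cleared 0 line(s) (total 0); column heights now [0 4 5 5 4 0 0], max=5
Drop 4: L rot1 at col 0 lands with bottom-row=4; cleared 0 line(s) (total 0); column heights now [7 5 5 5 4 0 0], max=7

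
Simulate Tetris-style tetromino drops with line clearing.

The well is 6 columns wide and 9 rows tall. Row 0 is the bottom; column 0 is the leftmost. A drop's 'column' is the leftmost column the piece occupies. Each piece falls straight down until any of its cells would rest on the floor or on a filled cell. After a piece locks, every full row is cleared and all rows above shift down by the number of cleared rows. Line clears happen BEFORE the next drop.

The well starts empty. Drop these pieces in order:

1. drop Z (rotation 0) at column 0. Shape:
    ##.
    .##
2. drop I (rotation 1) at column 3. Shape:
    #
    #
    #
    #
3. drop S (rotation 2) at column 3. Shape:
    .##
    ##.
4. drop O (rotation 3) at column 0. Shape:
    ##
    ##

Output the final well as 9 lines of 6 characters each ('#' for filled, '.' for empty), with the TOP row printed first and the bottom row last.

Answer: ......
......
......
....##
...##.
##.#..
##.#..
##.#..
.###..

Derivation:
Drop 1: Z rot0 at col 0 lands with bottom-row=0; cleared 0 line(s) (total 0); column heights now [2 2 1 0 0 0], max=2
Drop 2: I rot1 at col 3 lands with bottom-row=0; cleared 0 line(s) (total 0); column heights now [2 2 1 4 0 0], max=4
Drop 3: S rot2 at col 3 lands with bottom-row=4; cleared 0 line(s) (total 0); column heights now [2 2 1 5 6 6], max=6
Drop 4: O rot3 at col 0 lands with bottom-row=2; cleared 0 line(s) (total 0); column heights now [4 4 1 5 6 6], max=6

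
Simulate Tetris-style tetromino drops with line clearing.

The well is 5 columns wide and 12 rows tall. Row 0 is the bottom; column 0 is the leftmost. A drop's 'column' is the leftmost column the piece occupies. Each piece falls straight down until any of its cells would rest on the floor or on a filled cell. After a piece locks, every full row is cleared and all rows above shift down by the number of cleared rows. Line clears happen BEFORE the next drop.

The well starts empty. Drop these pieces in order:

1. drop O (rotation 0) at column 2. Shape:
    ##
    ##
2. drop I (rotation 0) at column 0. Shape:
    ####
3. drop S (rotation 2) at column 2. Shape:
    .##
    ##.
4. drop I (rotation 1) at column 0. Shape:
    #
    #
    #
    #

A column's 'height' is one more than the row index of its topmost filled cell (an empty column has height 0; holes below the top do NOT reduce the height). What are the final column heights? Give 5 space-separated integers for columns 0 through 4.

Drop 1: O rot0 at col 2 lands with bottom-row=0; cleared 0 line(s) (total 0); column heights now [0 0 2 2 0], max=2
Drop 2: I rot0 at col 0 lands with bottom-row=2; cleared 0 line(s) (total 0); column heights now [3 3 3 3 0], max=3
Drop 3: S rot2 at col 2 lands with bottom-row=3; cleared 0 line(s) (total 0); column heights now [3 3 4 5 5], max=5
Drop 4: I rot1 at col 0 lands with bottom-row=3; cleared 0 line(s) (total 0); column heights now [7 3 4 5 5], max=7

Answer: 7 3 4 5 5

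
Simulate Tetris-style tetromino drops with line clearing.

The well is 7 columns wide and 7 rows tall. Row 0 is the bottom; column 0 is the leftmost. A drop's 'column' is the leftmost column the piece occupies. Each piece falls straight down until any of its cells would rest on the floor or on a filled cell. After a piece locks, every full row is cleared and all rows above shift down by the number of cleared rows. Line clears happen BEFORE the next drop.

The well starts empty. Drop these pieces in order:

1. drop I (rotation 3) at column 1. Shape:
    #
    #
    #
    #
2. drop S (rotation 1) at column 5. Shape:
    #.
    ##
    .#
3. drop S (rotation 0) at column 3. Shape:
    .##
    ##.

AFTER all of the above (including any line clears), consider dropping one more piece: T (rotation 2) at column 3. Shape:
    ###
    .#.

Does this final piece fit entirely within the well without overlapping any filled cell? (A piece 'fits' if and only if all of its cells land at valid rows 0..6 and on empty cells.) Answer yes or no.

Drop 1: I rot3 at col 1 lands with bottom-row=0; cleared 0 line(s) (total 0); column heights now [0 4 0 0 0 0 0], max=4
Drop 2: S rot1 at col 5 lands with bottom-row=0; cleared 0 line(s) (total 0); column heights now [0 4 0 0 0 3 2], max=4
Drop 3: S rot0 at col 3 lands with bottom-row=2; cleared 0 line(s) (total 0); column heights now [0 4 0 3 4 4 2], max=4
Test piece T rot2 at col 3 (width 3): heights before test = [0 4 0 3 4 4 2]; fits = True

Answer: yes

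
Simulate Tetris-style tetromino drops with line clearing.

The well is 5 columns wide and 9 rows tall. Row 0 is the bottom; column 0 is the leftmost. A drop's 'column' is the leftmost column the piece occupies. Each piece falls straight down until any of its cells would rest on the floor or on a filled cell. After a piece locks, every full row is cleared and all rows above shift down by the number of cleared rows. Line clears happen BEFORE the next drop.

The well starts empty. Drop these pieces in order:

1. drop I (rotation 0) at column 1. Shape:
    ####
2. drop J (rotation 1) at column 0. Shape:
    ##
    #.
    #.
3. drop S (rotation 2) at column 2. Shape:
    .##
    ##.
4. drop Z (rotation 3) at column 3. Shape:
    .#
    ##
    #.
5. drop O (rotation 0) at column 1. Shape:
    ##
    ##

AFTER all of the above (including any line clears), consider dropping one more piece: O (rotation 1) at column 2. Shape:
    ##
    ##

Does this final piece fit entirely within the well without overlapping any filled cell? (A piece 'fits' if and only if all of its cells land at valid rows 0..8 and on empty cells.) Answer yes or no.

Drop 1: I rot0 at col 1 lands with bottom-row=0; cleared 0 line(s) (total 0); column heights now [0 1 1 1 1], max=1
Drop 2: J rot1 at col 0 lands with bottom-row=0; cleared 1 line(s) (total 1); column heights now [2 2 0 0 0], max=2
Drop 3: S rot2 at col 2 lands with bottom-row=0; cleared 0 line(s) (total 1); column heights now [2 2 1 2 2], max=2
Drop 4: Z rot3 at col 3 lands with bottom-row=2; cleared 0 line(s) (total 1); column heights now [2 2 1 4 5], max=5
Drop 5: O rot0 at col 1 lands with bottom-row=2; cleared 0 line(s) (total 1); column heights now [2 4 4 4 5], max=5
Test piece O rot1 at col 2 (width 2): heights before test = [2 4 4 4 5]; fits = True

Answer: yes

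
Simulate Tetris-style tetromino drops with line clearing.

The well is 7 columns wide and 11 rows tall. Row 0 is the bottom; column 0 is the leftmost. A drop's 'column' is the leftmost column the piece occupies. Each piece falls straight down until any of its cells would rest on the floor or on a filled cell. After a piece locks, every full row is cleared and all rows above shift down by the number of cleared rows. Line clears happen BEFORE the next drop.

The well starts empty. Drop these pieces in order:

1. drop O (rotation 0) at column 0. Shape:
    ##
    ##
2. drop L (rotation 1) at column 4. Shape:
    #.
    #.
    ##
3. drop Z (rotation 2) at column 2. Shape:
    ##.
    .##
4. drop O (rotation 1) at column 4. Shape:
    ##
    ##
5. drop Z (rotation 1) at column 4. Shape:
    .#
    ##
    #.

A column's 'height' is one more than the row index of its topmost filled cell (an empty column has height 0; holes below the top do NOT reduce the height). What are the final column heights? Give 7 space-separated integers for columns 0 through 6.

Answer: 2 2 5 5 8 9 0

Derivation:
Drop 1: O rot0 at col 0 lands with bottom-row=0; cleared 0 line(s) (total 0); column heights now [2 2 0 0 0 0 0], max=2
Drop 2: L rot1 at col 4 lands with bottom-row=0; cleared 0 line(s) (total 0); column heights now [2 2 0 0 3 1 0], max=3
Drop 3: Z rot2 at col 2 lands with bottom-row=3; cleared 0 line(s) (total 0); column heights now [2 2 5 5 4 1 0], max=5
Drop 4: O rot1 at col 4 lands with bottom-row=4; cleared 0 line(s) (total 0); column heights now [2 2 5 5 6 6 0], max=6
Drop 5: Z rot1 at col 4 lands with bottom-row=6; cleared 0 line(s) (total 0); column heights now [2 2 5 5 8 9 0], max=9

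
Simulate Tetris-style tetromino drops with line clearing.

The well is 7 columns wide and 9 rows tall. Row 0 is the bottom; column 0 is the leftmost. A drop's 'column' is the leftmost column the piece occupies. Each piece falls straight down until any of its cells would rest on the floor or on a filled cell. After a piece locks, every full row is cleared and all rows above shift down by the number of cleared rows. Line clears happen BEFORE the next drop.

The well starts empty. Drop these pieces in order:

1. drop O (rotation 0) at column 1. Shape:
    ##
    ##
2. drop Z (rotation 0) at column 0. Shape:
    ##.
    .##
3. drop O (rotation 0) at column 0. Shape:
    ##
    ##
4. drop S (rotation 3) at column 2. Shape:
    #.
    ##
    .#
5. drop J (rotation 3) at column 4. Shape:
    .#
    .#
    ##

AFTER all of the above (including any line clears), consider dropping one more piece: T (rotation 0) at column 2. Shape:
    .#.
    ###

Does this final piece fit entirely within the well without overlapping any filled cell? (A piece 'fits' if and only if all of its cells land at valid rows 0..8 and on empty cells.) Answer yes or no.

Answer: yes

Derivation:
Drop 1: O rot0 at col 1 lands with bottom-row=0; cleared 0 line(s) (total 0); column heights now [0 2 2 0 0 0 0], max=2
Drop 2: Z rot0 at col 0 lands with bottom-row=2; cleared 0 line(s) (total 0); column heights now [4 4 3 0 0 0 0], max=4
Drop 3: O rot0 at col 0 lands with bottom-row=4; cleared 0 line(s) (total 0); column heights now [6 6 3 0 0 0 0], max=6
Drop 4: S rot3 at col 2 lands with bottom-row=2; cleared 0 line(s) (total 0); column heights now [6 6 5 4 0 0 0], max=6
Drop 5: J rot3 at col 4 lands with bottom-row=0; cleared 0 line(s) (total 0); column heights now [6 6 5 4 1 3 0], max=6
Test piece T rot0 at col 2 (width 3): heights before test = [6 6 5 4 1 3 0]; fits = True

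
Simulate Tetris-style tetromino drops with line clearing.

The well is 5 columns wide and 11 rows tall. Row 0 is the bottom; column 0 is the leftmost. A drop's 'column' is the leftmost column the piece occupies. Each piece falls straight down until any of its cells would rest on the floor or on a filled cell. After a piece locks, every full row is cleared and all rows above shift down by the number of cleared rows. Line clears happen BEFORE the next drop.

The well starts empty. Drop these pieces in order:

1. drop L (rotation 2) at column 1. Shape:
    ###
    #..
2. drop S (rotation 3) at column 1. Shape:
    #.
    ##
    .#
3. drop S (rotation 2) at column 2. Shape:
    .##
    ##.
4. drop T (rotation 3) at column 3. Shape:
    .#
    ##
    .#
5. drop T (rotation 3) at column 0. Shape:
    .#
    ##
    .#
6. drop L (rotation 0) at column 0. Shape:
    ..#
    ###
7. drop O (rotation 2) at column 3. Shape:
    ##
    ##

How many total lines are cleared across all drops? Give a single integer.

Drop 1: L rot2 at col 1 lands with bottom-row=0; cleared 0 line(s) (total 0); column heights now [0 2 2 2 0], max=2
Drop 2: S rot3 at col 1 lands with bottom-row=2; cleared 0 line(s) (total 0); column heights now [0 5 4 2 0], max=5
Drop 3: S rot2 at col 2 lands with bottom-row=4; cleared 0 line(s) (total 0); column heights now [0 5 5 6 6], max=6
Drop 4: T rot3 at col 3 lands with bottom-row=6; cleared 0 line(s) (total 0); column heights now [0 5 5 8 9], max=9
Drop 5: T rot3 at col 0 lands with bottom-row=5; cleared 0 line(s) (total 0); column heights now [7 8 5 8 9], max=9
Drop 6: L rot0 at col 0 lands with bottom-row=8; cleared 0 line(s) (total 0); column heights now [9 9 10 8 9], max=10
Drop 7: O rot2 at col 3 lands with bottom-row=9; cleared 0 line(s) (total 0); column heights now [9 9 10 11 11], max=11

Answer: 0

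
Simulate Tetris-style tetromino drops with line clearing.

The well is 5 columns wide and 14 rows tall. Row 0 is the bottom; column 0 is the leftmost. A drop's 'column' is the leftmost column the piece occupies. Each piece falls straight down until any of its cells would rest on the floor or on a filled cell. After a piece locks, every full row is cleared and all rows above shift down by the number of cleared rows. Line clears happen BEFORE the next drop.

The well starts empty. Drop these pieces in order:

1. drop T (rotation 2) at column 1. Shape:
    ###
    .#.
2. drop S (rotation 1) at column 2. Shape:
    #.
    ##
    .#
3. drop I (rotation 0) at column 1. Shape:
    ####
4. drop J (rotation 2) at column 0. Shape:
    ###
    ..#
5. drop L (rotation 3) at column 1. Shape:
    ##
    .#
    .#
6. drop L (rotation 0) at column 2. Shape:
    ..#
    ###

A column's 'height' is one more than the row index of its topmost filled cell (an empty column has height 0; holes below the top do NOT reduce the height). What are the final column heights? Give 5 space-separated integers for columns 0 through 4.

Answer: 8 11 12 12 13

Derivation:
Drop 1: T rot2 at col 1 lands with bottom-row=0; cleared 0 line(s) (total 0); column heights now [0 2 2 2 0], max=2
Drop 2: S rot1 at col 2 lands with bottom-row=2; cleared 0 line(s) (total 0); column heights now [0 2 5 4 0], max=5
Drop 3: I rot0 at col 1 lands with bottom-row=5; cleared 0 line(s) (total 0); column heights now [0 6 6 6 6], max=6
Drop 4: J rot2 at col 0 lands with bottom-row=6; cleared 0 line(s) (total 0); column heights now [8 8 8 6 6], max=8
Drop 5: L rot3 at col 1 lands with bottom-row=8; cleared 0 line(s) (total 0); column heights now [8 11 11 6 6], max=11
Drop 6: L rot0 at col 2 lands with bottom-row=11; cleared 0 line(s) (total 0); column heights now [8 11 12 12 13], max=13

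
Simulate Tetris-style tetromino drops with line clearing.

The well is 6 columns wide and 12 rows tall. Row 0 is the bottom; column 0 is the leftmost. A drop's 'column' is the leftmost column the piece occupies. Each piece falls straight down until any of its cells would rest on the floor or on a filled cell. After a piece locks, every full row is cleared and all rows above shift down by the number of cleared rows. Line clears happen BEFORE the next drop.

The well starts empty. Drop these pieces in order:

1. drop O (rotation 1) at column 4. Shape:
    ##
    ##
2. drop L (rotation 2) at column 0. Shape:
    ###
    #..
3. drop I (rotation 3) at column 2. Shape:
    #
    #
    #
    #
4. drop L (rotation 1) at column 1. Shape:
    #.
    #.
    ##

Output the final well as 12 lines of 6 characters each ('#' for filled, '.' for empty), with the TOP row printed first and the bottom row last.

Drop 1: O rot1 at col 4 lands with bottom-row=0; cleared 0 line(s) (total 0); column heights now [0 0 0 0 2 2], max=2
Drop 2: L rot2 at col 0 lands with bottom-row=0; cleared 0 line(s) (total 0); column heights now [2 2 2 0 2 2], max=2
Drop 3: I rot3 at col 2 lands with bottom-row=2; cleared 0 line(s) (total 0); column heights now [2 2 6 0 2 2], max=6
Drop 4: L rot1 at col 1 lands with bottom-row=6; cleared 0 line(s) (total 0); column heights now [2 9 7 0 2 2], max=9

Answer: ......
......
......
.#....
.#....
.##...
..#...
..#...
..#...
..#...
###.##
#...##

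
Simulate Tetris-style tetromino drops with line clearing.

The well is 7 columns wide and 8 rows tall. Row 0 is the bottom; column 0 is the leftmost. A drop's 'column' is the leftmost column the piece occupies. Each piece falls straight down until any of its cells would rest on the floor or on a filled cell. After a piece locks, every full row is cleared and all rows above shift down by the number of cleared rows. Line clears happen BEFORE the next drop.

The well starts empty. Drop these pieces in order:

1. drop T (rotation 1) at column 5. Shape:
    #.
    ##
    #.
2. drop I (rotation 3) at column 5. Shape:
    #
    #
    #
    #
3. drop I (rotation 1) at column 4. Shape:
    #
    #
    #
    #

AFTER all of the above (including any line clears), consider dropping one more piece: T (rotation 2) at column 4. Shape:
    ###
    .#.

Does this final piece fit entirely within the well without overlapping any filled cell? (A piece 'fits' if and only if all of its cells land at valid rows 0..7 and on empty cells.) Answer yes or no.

Answer: no

Derivation:
Drop 1: T rot1 at col 5 lands with bottom-row=0; cleared 0 line(s) (total 0); column heights now [0 0 0 0 0 3 2], max=3
Drop 2: I rot3 at col 5 lands with bottom-row=3; cleared 0 line(s) (total 0); column heights now [0 0 0 0 0 7 2], max=7
Drop 3: I rot1 at col 4 lands with bottom-row=0; cleared 0 line(s) (total 0); column heights now [0 0 0 0 4 7 2], max=7
Test piece T rot2 at col 4 (width 3): heights before test = [0 0 0 0 4 7 2]; fits = False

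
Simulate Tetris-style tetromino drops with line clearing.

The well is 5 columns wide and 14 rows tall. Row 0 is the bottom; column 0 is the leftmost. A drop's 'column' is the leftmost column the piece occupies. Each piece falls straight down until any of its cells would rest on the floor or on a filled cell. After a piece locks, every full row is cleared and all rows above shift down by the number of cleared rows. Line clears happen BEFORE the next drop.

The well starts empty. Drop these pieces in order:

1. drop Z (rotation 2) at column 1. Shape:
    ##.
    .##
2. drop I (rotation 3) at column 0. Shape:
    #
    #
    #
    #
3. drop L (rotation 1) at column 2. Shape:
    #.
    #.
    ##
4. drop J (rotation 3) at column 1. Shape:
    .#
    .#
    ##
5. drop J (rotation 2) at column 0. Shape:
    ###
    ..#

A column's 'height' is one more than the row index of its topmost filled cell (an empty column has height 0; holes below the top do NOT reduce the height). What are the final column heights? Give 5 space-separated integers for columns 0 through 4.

Answer: 10 10 10 3 0

Derivation:
Drop 1: Z rot2 at col 1 lands with bottom-row=0; cleared 0 line(s) (total 0); column heights now [0 2 2 1 0], max=2
Drop 2: I rot3 at col 0 lands with bottom-row=0; cleared 0 line(s) (total 0); column heights now [4 2 2 1 0], max=4
Drop 3: L rot1 at col 2 lands with bottom-row=2; cleared 0 line(s) (total 0); column heights now [4 2 5 3 0], max=5
Drop 4: J rot3 at col 1 lands with bottom-row=5; cleared 0 line(s) (total 0); column heights now [4 6 8 3 0], max=8
Drop 5: J rot2 at col 0 lands with bottom-row=8; cleared 0 line(s) (total 0); column heights now [10 10 10 3 0], max=10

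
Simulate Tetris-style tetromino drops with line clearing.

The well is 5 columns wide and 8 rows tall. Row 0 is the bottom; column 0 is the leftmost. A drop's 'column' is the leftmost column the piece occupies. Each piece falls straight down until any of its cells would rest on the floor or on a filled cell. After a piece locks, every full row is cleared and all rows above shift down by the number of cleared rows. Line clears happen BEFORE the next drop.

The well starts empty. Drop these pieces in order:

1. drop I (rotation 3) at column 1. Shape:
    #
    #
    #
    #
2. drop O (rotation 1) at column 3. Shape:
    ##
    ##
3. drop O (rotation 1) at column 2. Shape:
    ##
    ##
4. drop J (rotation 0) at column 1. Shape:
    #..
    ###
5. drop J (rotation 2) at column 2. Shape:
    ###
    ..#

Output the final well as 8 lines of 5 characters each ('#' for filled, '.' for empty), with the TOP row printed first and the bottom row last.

Answer: .....
.....
.####
.####
.###.
.###.
.#.##
.#.##

Derivation:
Drop 1: I rot3 at col 1 lands with bottom-row=0; cleared 0 line(s) (total 0); column heights now [0 4 0 0 0], max=4
Drop 2: O rot1 at col 3 lands with bottom-row=0; cleared 0 line(s) (total 0); column heights now [0 4 0 2 2], max=4
Drop 3: O rot1 at col 2 lands with bottom-row=2; cleared 0 line(s) (total 0); column heights now [0 4 4 4 2], max=4
Drop 4: J rot0 at col 1 lands with bottom-row=4; cleared 0 line(s) (total 0); column heights now [0 6 5 5 2], max=6
Drop 5: J rot2 at col 2 lands with bottom-row=4; cleared 0 line(s) (total 0); column heights now [0 6 6 6 6], max=6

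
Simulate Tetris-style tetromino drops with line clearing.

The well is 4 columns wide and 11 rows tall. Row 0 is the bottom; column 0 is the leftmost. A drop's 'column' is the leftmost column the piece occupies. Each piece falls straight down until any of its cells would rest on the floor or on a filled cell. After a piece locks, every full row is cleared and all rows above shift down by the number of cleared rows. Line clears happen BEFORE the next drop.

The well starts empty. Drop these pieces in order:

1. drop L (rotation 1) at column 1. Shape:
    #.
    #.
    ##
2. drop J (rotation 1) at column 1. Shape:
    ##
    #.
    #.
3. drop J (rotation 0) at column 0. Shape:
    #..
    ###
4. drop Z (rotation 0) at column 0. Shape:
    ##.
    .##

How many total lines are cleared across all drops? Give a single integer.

Drop 1: L rot1 at col 1 lands with bottom-row=0; cleared 0 line(s) (total 0); column heights now [0 3 1 0], max=3
Drop 2: J rot1 at col 1 lands with bottom-row=3; cleared 0 line(s) (total 0); column heights now [0 6 6 0], max=6
Drop 3: J rot0 at col 0 lands with bottom-row=6; cleared 0 line(s) (total 0); column heights now [8 7 7 0], max=8
Drop 4: Z rot0 at col 0 lands with bottom-row=7; cleared 0 line(s) (total 0); column heights now [9 9 8 0], max=9

Answer: 0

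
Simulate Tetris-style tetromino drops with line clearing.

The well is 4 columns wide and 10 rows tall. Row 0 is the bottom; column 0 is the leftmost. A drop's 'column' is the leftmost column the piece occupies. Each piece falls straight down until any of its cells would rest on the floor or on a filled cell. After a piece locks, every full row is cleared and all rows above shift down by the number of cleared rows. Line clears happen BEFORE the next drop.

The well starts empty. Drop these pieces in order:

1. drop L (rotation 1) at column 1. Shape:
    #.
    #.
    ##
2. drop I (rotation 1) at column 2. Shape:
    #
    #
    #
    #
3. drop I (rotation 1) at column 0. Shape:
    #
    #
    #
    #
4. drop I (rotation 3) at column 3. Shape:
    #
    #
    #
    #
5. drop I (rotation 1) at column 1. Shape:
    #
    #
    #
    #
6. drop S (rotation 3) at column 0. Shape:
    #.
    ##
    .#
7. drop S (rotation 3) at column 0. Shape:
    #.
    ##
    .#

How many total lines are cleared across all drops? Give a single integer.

Drop 1: L rot1 at col 1 lands with bottom-row=0; cleared 0 line(s) (total 0); column heights now [0 3 1 0], max=3
Drop 2: I rot1 at col 2 lands with bottom-row=1; cleared 0 line(s) (total 0); column heights now [0 3 5 0], max=5
Drop 3: I rot1 at col 0 lands with bottom-row=0; cleared 0 line(s) (total 0); column heights now [4 3 5 0], max=5
Drop 4: I rot3 at col 3 lands with bottom-row=0; cleared 3 line(s) (total 3); column heights now [1 0 2 1], max=2
Drop 5: I rot1 at col 1 lands with bottom-row=0; cleared 1 line(s) (total 4); column heights now [0 3 1 0], max=3
Drop 6: S rot3 at col 0 lands with bottom-row=3; cleared 0 line(s) (total 4); column heights now [6 5 1 0], max=6
Drop 7: S rot3 at col 0 lands with bottom-row=5; cleared 0 line(s) (total 4); column heights now [8 7 1 0], max=8

Answer: 4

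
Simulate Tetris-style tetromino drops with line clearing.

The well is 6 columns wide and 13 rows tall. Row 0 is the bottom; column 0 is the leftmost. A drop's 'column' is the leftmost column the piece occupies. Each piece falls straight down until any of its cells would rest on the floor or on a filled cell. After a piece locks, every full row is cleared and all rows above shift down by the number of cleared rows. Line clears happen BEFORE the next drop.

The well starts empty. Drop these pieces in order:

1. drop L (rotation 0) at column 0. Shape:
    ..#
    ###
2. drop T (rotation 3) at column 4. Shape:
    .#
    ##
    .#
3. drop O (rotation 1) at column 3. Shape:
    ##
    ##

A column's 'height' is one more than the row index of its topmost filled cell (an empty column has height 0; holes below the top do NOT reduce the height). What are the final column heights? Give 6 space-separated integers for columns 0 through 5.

Answer: 1 1 2 4 4 3

Derivation:
Drop 1: L rot0 at col 0 lands with bottom-row=0; cleared 0 line(s) (total 0); column heights now [1 1 2 0 0 0], max=2
Drop 2: T rot3 at col 4 lands with bottom-row=0; cleared 0 line(s) (total 0); column heights now [1 1 2 0 2 3], max=3
Drop 3: O rot1 at col 3 lands with bottom-row=2; cleared 0 line(s) (total 0); column heights now [1 1 2 4 4 3], max=4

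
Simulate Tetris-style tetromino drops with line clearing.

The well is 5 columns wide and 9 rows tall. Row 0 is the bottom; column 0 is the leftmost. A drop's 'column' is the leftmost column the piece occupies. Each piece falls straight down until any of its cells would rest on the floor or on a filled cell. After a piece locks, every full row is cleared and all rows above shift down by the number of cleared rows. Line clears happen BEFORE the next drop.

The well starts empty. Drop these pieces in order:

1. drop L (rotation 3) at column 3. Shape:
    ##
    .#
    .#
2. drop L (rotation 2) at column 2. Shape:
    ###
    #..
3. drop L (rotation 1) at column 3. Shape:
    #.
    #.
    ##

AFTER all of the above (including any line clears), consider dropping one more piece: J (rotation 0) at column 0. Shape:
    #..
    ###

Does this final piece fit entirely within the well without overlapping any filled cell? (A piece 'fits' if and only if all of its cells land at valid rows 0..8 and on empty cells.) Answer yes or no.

Answer: yes

Derivation:
Drop 1: L rot3 at col 3 lands with bottom-row=0; cleared 0 line(s) (total 0); column heights now [0 0 0 3 3], max=3
Drop 2: L rot2 at col 2 lands with bottom-row=2; cleared 0 line(s) (total 0); column heights now [0 0 4 4 4], max=4
Drop 3: L rot1 at col 3 lands with bottom-row=4; cleared 0 line(s) (total 0); column heights now [0 0 4 7 5], max=7
Test piece J rot0 at col 0 (width 3): heights before test = [0 0 4 7 5]; fits = True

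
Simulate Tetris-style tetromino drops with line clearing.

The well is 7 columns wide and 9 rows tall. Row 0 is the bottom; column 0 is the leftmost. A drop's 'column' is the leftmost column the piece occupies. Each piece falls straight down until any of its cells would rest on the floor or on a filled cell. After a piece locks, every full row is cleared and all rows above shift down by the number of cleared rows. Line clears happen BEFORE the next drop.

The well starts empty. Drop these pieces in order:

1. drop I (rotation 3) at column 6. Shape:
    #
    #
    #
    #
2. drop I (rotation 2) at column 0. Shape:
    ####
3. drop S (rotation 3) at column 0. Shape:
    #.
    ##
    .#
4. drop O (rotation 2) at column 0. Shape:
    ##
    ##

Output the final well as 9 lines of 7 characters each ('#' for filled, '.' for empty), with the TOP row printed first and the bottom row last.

Answer: .......
.......
.......
##.....
##.....
#.....#
##....#
.#....#
####..#

Derivation:
Drop 1: I rot3 at col 6 lands with bottom-row=0; cleared 0 line(s) (total 0); column heights now [0 0 0 0 0 0 4], max=4
Drop 2: I rot2 at col 0 lands with bottom-row=0; cleared 0 line(s) (total 0); column heights now [1 1 1 1 0 0 4], max=4
Drop 3: S rot3 at col 0 lands with bottom-row=1; cleared 0 line(s) (total 0); column heights now [4 3 1 1 0 0 4], max=4
Drop 4: O rot2 at col 0 lands with bottom-row=4; cleared 0 line(s) (total 0); column heights now [6 6 1 1 0 0 4], max=6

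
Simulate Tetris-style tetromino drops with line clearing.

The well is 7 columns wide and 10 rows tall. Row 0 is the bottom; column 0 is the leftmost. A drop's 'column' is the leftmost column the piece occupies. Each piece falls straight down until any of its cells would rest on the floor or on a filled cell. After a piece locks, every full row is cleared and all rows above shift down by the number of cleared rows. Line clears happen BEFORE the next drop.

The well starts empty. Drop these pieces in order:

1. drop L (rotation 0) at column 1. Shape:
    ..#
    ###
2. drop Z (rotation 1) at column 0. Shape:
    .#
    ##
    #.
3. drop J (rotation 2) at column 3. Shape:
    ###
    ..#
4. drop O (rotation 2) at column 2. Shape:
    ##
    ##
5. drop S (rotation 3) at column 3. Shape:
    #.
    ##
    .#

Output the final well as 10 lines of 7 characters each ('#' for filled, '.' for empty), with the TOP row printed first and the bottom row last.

Answer: .......
.......
.......
...#...
...##..
..###..
..##...
.#.###.
##.#.#.
####...

Derivation:
Drop 1: L rot0 at col 1 lands with bottom-row=0; cleared 0 line(s) (total 0); column heights now [0 1 1 2 0 0 0], max=2
Drop 2: Z rot1 at col 0 lands with bottom-row=0; cleared 0 line(s) (total 0); column heights now [2 3 1 2 0 0 0], max=3
Drop 3: J rot2 at col 3 lands with bottom-row=1; cleared 0 line(s) (total 0); column heights now [2 3 1 3 3 3 0], max=3
Drop 4: O rot2 at col 2 lands with bottom-row=3; cleared 0 line(s) (total 0); column heights now [2 3 5 5 3 3 0], max=5
Drop 5: S rot3 at col 3 lands with bottom-row=4; cleared 0 line(s) (total 0); column heights now [2 3 5 7 6 3 0], max=7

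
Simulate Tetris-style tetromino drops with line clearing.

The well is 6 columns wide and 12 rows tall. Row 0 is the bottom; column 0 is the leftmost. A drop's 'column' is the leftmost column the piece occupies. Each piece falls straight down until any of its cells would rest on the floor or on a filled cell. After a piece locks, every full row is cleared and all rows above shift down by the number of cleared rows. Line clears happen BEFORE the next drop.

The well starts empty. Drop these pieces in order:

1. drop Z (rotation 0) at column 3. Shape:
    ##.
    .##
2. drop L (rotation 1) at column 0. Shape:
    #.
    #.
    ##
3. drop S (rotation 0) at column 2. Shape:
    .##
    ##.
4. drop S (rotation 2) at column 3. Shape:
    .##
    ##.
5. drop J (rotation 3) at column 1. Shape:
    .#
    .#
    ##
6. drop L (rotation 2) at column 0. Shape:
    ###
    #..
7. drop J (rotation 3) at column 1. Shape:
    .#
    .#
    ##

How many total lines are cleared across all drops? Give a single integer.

Answer: 0

Derivation:
Drop 1: Z rot0 at col 3 lands with bottom-row=0; cleared 0 line(s) (total 0); column heights now [0 0 0 2 2 1], max=2
Drop 2: L rot1 at col 0 lands with bottom-row=0; cleared 0 line(s) (total 0); column heights now [3 1 0 2 2 1], max=3
Drop 3: S rot0 at col 2 lands with bottom-row=2; cleared 0 line(s) (total 0); column heights now [3 1 3 4 4 1], max=4
Drop 4: S rot2 at col 3 lands with bottom-row=4; cleared 0 line(s) (total 0); column heights now [3 1 3 5 6 6], max=6
Drop 5: J rot3 at col 1 lands with bottom-row=3; cleared 0 line(s) (total 0); column heights now [3 4 6 5 6 6], max=6
Drop 6: L rot2 at col 0 lands with bottom-row=5; cleared 0 line(s) (total 0); column heights now [7 7 7 5 6 6], max=7
Drop 7: J rot3 at col 1 lands with bottom-row=7; cleared 0 line(s) (total 0); column heights now [7 8 10 5 6 6], max=10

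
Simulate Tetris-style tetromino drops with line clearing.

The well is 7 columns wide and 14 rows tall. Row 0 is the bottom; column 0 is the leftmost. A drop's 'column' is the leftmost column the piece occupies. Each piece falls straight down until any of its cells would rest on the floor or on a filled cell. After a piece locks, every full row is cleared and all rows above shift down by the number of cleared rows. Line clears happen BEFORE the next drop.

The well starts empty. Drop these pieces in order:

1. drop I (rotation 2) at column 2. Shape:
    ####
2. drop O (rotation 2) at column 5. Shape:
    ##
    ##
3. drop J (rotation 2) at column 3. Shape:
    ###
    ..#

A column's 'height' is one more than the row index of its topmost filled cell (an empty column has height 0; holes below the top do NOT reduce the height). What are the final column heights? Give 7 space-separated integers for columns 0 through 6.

Drop 1: I rot2 at col 2 lands with bottom-row=0; cleared 0 line(s) (total 0); column heights now [0 0 1 1 1 1 0], max=1
Drop 2: O rot2 at col 5 lands with bottom-row=1; cleared 0 line(s) (total 0); column heights now [0 0 1 1 1 3 3], max=3
Drop 3: J rot2 at col 3 lands with bottom-row=3; cleared 0 line(s) (total 0); column heights now [0 0 1 5 5 5 3], max=5

Answer: 0 0 1 5 5 5 3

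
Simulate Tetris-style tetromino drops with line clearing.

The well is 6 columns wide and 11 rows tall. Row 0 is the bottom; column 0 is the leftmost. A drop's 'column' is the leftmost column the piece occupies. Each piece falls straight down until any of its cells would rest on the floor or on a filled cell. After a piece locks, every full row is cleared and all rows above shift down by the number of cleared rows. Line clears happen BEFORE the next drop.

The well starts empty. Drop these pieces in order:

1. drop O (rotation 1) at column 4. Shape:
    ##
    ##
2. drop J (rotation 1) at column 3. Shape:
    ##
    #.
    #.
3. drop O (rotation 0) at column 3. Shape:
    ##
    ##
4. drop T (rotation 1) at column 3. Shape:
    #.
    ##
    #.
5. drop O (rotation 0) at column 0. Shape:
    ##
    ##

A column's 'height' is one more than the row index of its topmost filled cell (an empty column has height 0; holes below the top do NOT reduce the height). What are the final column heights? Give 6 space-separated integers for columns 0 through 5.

Answer: 2 2 0 8 7 2

Derivation:
Drop 1: O rot1 at col 4 lands with bottom-row=0; cleared 0 line(s) (total 0); column heights now [0 0 0 0 2 2], max=2
Drop 2: J rot1 at col 3 lands with bottom-row=0; cleared 0 line(s) (total 0); column heights now [0 0 0 3 3 2], max=3
Drop 3: O rot0 at col 3 lands with bottom-row=3; cleared 0 line(s) (total 0); column heights now [0 0 0 5 5 2], max=5
Drop 4: T rot1 at col 3 lands with bottom-row=5; cleared 0 line(s) (total 0); column heights now [0 0 0 8 7 2], max=8
Drop 5: O rot0 at col 0 lands with bottom-row=0; cleared 0 line(s) (total 0); column heights now [2 2 0 8 7 2], max=8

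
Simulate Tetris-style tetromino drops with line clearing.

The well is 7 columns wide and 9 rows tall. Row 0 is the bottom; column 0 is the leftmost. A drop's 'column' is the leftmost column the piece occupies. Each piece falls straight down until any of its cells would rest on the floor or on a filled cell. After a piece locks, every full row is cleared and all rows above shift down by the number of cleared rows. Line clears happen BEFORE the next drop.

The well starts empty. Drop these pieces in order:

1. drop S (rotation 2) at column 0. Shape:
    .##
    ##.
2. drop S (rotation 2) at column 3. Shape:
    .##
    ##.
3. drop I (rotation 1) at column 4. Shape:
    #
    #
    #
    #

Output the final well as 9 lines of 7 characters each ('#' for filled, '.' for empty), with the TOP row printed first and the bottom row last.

Answer: .......
.......
.......
....#..
....#..
....#..
....#..
.##.##.
##.##..

Derivation:
Drop 1: S rot2 at col 0 lands with bottom-row=0; cleared 0 line(s) (total 0); column heights now [1 2 2 0 0 0 0], max=2
Drop 2: S rot2 at col 3 lands with bottom-row=0; cleared 0 line(s) (total 0); column heights now [1 2 2 1 2 2 0], max=2
Drop 3: I rot1 at col 4 lands with bottom-row=2; cleared 0 line(s) (total 0); column heights now [1 2 2 1 6 2 0], max=6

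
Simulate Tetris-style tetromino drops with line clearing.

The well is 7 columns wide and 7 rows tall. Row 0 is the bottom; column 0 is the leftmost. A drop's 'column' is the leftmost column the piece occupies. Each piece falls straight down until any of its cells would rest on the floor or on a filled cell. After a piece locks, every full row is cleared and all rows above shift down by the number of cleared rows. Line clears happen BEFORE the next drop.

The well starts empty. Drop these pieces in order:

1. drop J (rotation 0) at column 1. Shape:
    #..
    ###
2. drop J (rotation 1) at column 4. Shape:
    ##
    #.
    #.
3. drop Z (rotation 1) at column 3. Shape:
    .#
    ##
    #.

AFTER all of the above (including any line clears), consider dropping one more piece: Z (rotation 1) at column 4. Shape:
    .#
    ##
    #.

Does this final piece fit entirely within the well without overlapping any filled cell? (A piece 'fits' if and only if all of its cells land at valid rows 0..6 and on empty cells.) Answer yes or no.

Answer: no

Derivation:
Drop 1: J rot0 at col 1 lands with bottom-row=0; cleared 0 line(s) (total 0); column heights now [0 2 1 1 0 0 0], max=2
Drop 2: J rot1 at col 4 lands with bottom-row=0; cleared 0 line(s) (total 0); column heights now [0 2 1 1 3 3 0], max=3
Drop 3: Z rot1 at col 3 lands with bottom-row=2; cleared 0 line(s) (total 0); column heights now [0 2 1 4 5 3 0], max=5
Test piece Z rot1 at col 4 (width 2): heights before test = [0 2 1 4 5 3 0]; fits = False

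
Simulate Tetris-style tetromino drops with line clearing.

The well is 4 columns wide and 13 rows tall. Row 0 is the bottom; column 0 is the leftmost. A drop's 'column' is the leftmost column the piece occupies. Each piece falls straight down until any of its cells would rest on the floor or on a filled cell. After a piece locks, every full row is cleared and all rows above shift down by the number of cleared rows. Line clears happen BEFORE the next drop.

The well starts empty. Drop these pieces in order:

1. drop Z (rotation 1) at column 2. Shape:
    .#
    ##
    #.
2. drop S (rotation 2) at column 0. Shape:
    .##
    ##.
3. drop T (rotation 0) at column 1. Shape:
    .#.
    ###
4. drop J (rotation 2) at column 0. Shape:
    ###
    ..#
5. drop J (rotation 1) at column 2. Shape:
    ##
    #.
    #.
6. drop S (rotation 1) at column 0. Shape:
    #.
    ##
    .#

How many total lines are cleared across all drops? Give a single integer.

Drop 1: Z rot1 at col 2 lands with bottom-row=0; cleared 0 line(s) (total 0); column heights now [0 0 2 3], max=3
Drop 2: S rot2 at col 0 lands with bottom-row=1; cleared 1 line(s) (total 1); column heights now [0 2 2 2], max=2
Drop 3: T rot0 at col 1 lands with bottom-row=2; cleared 0 line(s) (total 1); column heights now [0 3 4 3], max=4
Drop 4: J rot2 at col 0 lands with bottom-row=4; cleared 0 line(s) (total 1); column heights now [6 6 6 3], max=6
Drop 5: J rot1 at col 2 lands with bottom-row=6; cleared 0 line(s) (total 1); column heights now [6 6 9 9], max=9
Drop 6: S rot1 at col 0 lands with bottom-row=6; cleared 0 line(s) (total 1); column heights now [9 8 9 9], max=9

Answer: 1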